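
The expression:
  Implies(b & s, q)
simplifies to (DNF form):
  q | ~b | ~s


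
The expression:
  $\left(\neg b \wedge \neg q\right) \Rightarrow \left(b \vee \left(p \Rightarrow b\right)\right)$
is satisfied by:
  {b: True, q: True, p: False}
  {b: True, p: False, q: False}
  {q: True, p: False, b: False}
  {q: False, p: False, b: False}
  {b: True, q: True, p: True}
  {b: True, p: True, q: False}
  {q: True, p: True, b: False}


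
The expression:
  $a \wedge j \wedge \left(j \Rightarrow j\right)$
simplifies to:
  $a \wedge j$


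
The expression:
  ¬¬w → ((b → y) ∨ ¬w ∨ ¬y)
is always true.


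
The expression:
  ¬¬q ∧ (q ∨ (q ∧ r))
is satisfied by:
  {q: True}


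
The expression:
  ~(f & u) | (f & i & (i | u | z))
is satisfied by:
  {i: True, u: False, f: False}
  {u: False, f: False, i: False}
  {f: True, i: True, u: False}
  {f: True, u: False, i: False}
  {i: True, u: True, f: False}
  {u: True, i: False, f: False}
  {f: True, u: True, i: True}


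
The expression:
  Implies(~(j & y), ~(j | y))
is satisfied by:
  {j: False, y: False}
  {y: True, j: True}


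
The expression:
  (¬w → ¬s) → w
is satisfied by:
  {s: True, w: True}
  {s: True, w: False}
  {w: True, s: False}


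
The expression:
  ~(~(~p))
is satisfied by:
  {p: False}


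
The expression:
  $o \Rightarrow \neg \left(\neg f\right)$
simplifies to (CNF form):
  $f \vee \neg o$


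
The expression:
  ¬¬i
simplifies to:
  i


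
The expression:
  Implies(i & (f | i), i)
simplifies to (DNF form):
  True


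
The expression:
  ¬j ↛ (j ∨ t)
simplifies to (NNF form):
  ¬j ∧ ¬t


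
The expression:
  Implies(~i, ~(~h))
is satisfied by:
  {i: True, h: True}
  {i: True, h: False}
  {h: True, i: False}


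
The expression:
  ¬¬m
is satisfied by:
  {m: True}


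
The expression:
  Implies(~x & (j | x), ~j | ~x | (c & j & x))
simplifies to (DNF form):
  True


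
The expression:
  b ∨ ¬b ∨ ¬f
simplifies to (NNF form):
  True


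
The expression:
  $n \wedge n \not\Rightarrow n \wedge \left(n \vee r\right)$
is never true.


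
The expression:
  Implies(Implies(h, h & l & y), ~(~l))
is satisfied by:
  {l: True, h: True}
  {l: True, h: False}
  {h: True, l: False}


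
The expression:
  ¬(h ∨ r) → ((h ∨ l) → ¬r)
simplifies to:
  True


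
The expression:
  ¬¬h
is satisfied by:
  {h: True}


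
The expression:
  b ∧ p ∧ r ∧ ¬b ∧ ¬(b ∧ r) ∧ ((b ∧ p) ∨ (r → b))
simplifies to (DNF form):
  False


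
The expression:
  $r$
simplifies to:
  $r$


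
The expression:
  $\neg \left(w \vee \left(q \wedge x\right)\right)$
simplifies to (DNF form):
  $\left(\neg q \wedge \neg w\right) \vee \left(\neg w \wedge \neg x\right)$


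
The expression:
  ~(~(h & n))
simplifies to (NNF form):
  h & n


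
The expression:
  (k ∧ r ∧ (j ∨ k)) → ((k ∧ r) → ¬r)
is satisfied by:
  {k: False, r: False}
  {r: True, k: False}
  {k: True, r: False}


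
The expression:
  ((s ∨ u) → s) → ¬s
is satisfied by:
  {s: False}


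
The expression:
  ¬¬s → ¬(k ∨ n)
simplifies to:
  (¬k ∧ ¬n) ∨ ¬s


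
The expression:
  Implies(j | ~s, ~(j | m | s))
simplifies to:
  ~j & (s | ~m)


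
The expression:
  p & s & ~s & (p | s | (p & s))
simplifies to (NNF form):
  False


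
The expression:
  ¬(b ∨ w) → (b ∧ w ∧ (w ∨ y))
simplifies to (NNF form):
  b ∨ w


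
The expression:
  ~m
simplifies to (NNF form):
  ~m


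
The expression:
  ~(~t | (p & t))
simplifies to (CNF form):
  t & ~p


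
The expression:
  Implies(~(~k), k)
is always true.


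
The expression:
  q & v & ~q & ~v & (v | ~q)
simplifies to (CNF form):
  False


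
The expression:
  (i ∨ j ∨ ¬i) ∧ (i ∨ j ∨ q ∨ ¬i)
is always true.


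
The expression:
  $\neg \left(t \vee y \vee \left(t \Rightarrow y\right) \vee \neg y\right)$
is never true.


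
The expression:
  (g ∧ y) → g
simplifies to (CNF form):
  True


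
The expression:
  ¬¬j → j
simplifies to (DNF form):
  True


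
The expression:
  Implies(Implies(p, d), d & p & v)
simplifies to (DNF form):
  (p & v) | (p & ~d)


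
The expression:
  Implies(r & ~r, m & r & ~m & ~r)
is always true.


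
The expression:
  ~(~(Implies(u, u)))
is always true.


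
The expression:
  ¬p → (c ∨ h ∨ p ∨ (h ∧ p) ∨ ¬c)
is always true.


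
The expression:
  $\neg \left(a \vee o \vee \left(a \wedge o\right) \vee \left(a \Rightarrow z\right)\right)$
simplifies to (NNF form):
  $\text{False}$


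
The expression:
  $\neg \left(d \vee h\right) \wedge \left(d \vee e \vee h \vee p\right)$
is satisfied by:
  {e: True, p: True, d: False, h: False}
  {e: True, d: False, h: False, p: False}
  {p: True, d: False, h: False, e: False}


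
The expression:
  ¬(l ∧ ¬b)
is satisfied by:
  {b: True, l: False}
  {l: False, b: False}
  {l: True, b: True}


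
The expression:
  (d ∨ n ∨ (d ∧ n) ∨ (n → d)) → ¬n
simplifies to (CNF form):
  ¬n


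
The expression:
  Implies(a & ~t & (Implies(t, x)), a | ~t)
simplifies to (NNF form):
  True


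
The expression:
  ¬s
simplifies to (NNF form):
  ¬s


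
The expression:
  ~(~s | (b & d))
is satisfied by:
  {s: True, d: False, b: False}
  {b: True, s: True, d: False}
  {d: True, s: True, b: False}


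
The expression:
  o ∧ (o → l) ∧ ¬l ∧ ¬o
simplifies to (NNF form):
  False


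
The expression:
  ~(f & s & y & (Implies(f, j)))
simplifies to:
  ~f | ~j | ~s | ~y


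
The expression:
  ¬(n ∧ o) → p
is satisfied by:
  {o: True, p: True, n: True}
  {o: True, p: True, n: False}
  {p: True, n: True, o: False}
  {p: True, n: False, o: False}
  {o: True, n: True, p: False}


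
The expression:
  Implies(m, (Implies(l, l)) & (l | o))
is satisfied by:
  {o: True, l: True, m: False}
  {o: True, m: False, l: False}
  {l: True, m: False, o: False}
  {l: False, m: False, o: False}
  {o: True, l: True, m: True}
  {o: True, m: True, l: False}
  {l: True, m: True, o: False}


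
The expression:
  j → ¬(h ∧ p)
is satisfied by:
  {p: False, h: False, j: False}
  {j: True, p: False, h: False}
  {h: True, p: False, j: False}
  {j: True, h: True, p: False}
  {p: True, j: False, h: False}
  {j: True, p: True, h: False}
  {h: True, p: True, j: False}


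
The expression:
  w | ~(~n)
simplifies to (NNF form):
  n | w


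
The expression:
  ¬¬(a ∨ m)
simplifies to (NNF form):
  a ∨ m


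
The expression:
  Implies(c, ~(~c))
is always true.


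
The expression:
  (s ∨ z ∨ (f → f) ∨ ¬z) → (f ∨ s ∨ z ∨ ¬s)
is always true.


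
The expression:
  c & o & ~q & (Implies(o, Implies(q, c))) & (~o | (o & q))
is never true.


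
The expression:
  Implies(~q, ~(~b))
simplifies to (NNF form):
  b | q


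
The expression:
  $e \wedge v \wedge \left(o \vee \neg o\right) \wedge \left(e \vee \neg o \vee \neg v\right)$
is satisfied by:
  {e: True, v: True}


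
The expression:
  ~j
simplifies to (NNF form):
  ~j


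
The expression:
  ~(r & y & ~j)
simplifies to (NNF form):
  j | ~r | ~y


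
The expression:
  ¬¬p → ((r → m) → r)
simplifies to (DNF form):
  r ∨ ¬p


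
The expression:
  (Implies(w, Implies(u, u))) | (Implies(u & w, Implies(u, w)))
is always true.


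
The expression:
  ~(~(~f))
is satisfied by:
  {f: False}


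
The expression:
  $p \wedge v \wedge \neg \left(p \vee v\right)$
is never true.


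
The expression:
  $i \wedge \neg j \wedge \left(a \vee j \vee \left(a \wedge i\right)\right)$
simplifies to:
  $a \wedge i \wedge \neg j$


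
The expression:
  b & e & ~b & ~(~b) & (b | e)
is never true.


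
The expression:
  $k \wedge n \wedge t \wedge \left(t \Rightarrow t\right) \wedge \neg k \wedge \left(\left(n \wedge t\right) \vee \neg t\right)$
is never true.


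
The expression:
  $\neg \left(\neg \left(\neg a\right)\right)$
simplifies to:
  $\neg a$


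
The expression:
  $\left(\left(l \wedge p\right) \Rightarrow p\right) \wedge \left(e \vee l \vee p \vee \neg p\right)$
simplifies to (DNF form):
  $\text{True}$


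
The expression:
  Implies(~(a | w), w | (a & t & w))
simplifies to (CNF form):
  a | w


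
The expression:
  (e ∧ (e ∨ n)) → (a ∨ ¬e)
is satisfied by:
  {a: True, e: False}
  {e: False, a: False}
  {e: True, a: True}


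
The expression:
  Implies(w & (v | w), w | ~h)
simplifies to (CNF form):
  True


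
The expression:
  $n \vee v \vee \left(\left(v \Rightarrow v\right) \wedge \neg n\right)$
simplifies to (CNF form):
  $\text{True}$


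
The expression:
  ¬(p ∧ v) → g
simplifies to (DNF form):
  g ∨ (p ∧ v)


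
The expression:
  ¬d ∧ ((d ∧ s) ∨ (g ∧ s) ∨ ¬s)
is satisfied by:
  {g: True, s: False, d: False}
  {s: False, d: False, g: False}
  {g: True, s: True, d: False}


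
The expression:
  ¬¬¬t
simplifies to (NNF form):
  ¬t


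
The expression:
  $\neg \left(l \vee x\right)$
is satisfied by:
  {x: False, l: False}


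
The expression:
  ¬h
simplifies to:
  ¬h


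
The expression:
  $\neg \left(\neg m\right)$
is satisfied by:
  {m: True}


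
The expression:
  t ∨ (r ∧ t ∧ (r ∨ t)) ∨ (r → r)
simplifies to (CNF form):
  True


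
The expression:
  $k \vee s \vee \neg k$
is always true.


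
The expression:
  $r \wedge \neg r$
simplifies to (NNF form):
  $\text{False}$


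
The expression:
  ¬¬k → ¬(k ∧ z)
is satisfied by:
  {k: False, z: False}
  {z: True, k: False}
  {k: True, z: False}


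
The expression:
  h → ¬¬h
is always true.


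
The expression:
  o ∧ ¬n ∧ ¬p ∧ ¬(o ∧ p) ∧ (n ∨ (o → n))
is never true.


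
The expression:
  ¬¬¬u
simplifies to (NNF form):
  ¬u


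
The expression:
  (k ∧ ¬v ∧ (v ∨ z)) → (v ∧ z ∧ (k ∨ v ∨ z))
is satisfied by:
  {v: True, k: False, z: False}
  {k: False, z: False, v: False}
  {z: True, v: True, k: False}
  {z: True, k: False, v: False}
  {v: True, k: True, z: False}
  {k: True, v: False, z: False}
  {z: True, k: True, v: True}


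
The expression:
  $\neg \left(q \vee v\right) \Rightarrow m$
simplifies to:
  $m \vee q \vee v$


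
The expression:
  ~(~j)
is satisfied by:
  {j: True}


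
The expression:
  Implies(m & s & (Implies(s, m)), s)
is always true.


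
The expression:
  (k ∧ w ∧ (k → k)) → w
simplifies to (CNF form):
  True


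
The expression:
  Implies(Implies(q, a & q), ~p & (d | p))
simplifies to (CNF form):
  (d | q) & (d | ~a) & (q | ~p) & (~a | ~p)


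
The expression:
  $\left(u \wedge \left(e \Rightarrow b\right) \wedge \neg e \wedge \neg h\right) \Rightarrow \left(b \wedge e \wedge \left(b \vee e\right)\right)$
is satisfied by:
  {e: True, h: True, u: False}
  {e: True, u: False, h: False}
  {h: True, u: False, e: False}
  {h: False, u: False, e: False}
  {e: True, h: True, u: True}
  {e: True, u: True, h: False}
  {h: True, u: True, e: False}


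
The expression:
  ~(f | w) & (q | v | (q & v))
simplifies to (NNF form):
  ~f & ~w & (q | v)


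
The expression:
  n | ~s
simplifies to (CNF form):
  n | ~s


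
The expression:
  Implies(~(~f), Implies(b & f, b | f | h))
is always true.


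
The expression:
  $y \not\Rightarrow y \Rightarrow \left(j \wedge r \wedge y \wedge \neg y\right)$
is always true.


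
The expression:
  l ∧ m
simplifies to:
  l ∧ m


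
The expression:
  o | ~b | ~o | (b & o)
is always true.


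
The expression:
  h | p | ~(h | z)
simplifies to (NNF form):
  h | p | ~z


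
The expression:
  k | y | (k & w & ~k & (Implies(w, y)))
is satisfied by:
  {y: True, k: True}
  {y: True, k: False}
  {k: True, y: False}


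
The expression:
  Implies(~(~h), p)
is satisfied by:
  {p: True, h: False}
  {h: False, p: False}
  {h: True, p: True}


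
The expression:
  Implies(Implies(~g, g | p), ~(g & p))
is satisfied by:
  {p: False, g: False}
  {g: True, p: False}
  {p: True, g: False}


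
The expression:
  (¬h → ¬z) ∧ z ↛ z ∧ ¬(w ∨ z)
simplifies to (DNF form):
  False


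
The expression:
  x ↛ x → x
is always true.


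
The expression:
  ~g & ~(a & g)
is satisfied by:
  {g: False}


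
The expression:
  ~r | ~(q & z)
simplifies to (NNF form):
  ~q | ~r | ~z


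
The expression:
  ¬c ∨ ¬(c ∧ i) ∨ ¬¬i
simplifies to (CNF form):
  True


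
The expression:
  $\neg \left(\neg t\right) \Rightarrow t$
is always true.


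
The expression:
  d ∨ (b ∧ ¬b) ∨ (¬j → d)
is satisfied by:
  {d: True, j: True}
  {d: True, j: False}
  {j: True, d: False}


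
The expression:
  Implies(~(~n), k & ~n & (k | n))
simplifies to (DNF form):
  ~n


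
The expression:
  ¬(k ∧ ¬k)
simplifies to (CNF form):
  True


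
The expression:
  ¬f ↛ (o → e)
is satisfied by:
  {o: True, e: False, f: False}


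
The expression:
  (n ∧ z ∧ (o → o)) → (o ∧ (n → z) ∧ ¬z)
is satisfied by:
  {z: False, n: False}
  {n: True, z: False}
  {z: True, n: False}


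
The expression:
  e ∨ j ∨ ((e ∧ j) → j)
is always true.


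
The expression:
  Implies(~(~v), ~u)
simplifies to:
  ~u | ~v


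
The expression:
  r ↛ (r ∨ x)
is never true.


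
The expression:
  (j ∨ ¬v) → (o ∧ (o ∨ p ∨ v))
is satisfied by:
  {o: True, v: True, j: False}
  {o: True, j: False, v: False}
  {o: True, v: True, j: True}
  {o: True, j: True, v: False}
  {v: True, j: False, o: False}


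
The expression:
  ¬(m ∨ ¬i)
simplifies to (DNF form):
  i ∧ ¬m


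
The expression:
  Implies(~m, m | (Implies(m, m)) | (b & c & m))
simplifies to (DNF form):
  True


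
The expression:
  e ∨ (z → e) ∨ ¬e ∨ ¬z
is always true.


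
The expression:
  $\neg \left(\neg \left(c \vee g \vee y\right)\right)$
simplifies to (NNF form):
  $c \vee g \vee y$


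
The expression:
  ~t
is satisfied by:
  {t: False}


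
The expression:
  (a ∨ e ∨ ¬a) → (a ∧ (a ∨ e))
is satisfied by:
  {a: True}


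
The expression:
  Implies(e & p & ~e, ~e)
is always true.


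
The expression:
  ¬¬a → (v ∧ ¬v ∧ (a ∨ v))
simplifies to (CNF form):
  ¬a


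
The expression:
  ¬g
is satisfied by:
  {g: False}


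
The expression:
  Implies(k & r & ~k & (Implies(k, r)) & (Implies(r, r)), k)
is always true.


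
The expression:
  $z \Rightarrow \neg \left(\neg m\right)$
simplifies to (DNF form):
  $m \vee \neg z$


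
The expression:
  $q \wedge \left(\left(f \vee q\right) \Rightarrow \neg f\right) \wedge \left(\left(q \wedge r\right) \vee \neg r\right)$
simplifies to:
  $q \wedge \neg f$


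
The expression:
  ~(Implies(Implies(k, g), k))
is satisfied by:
  {k: False}


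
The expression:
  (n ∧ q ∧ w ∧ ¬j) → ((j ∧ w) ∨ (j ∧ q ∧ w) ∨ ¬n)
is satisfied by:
  {j: True, q: False, n: False, w: False}
  {j: False, q: False, n: False, w: False}
  {w: True, j: True, q: False, n: False}
  {w: True, j: False, q: False, n: False}
  {n: True, j: True, q: False, w: False}
  {n: True, j: False, q: False, w: False}
  {w: True, n: True, j: True, q: False}
  {w: True, n: True, j: False, q: False}
  {q: True, j: True, w: False, n: False}
  {q: True, j: False, w: False, n: False}
  {w: True, q: True, j: True, n: False}
  {w: True, q: True, j: False, n: False}
  {n: True, q: True, j: True, w: False}
  {n: True, q: True, j: False, w: False}
  {n: True, q: True, w: True, j: True}


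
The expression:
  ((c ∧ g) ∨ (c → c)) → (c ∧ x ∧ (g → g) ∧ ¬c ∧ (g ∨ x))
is never true.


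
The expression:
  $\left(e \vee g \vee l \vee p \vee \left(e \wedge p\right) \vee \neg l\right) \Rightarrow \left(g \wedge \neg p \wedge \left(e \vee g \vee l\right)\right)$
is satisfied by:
  {g: True, p: False}


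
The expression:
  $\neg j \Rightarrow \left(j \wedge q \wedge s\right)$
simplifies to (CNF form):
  $j$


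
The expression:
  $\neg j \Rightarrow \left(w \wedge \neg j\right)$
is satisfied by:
  {w: True, j: True}
  {w: True, j: False}
  {j: True, w: False}


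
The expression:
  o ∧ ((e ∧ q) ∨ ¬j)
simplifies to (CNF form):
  o ∧ (e ∨ ¬j) ∧ (q ∨ ¬j)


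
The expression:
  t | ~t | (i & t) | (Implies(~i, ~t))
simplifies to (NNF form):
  True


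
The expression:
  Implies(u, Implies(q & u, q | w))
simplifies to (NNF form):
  True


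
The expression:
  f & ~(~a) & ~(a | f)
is never true.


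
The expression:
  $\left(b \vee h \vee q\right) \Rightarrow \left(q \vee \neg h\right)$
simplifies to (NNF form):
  $q \vee \neg h$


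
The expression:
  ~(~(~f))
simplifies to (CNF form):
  ~f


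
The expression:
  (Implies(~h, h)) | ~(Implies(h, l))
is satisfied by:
  {h: True}


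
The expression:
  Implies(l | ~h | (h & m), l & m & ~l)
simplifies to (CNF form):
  h & ~l & ~m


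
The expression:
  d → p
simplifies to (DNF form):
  p ∨ ¬d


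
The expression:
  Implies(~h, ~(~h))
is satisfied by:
  {h: True}


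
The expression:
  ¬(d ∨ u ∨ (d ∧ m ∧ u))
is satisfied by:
  {u: False, d: False}


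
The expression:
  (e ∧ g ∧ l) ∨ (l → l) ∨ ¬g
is always true.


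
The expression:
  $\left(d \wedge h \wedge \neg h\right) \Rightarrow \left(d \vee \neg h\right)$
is always true.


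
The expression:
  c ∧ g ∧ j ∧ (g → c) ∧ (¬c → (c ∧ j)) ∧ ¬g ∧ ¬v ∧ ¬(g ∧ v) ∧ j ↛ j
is never true.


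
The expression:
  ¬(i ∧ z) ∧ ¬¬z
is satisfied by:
  {z: True, i: False}


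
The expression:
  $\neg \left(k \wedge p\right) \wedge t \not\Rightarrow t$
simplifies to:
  $\text{False}$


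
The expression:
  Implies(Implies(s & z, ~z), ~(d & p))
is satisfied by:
  {s: True, z: True, p: False, d: False}
  {s: True, z: False, p: False, d: False}
  {z: True, s: False, p: False, d: False}
  {s: False, z: False, p: False, d: False}
  {d: True, s: True, z: True, p: False}
  {d: True, s: True, z: False, p: False}
  {d: True, z: True, s: False, p: False}
  {d: True, z: False, s: False, p: False}
  {s: True, p: True, z: True, d: False}
  {s: True, p: True, z: False, d: False}
  {p: True, z: True, s: False, d: False}
  {p: True, s: False, z: False, d: False}
  {d: True, s: True, p: True, z: True}


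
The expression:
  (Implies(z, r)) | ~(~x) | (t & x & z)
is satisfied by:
  {r: True, x: True, z: False}
  {r: True, z: False, x: False}
  {x: True, z: False, r: False}
  {x: False, z: False, r: False}
  {r: True, x: True, z: True}
  {r: True, z: True, x: False}
  {x: True, z: True, r: False}


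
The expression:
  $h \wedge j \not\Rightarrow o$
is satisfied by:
  {h: True, j: True, o: False}


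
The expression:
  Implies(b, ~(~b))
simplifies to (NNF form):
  True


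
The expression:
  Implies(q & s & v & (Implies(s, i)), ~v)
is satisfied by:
  {s: False, v: False, q: False, i: False}
  {i: True, s: False, v: False, q: False}
  {q: True, s: False, v: False, i: False}
  {i: True, q: True, s: False, v: False}
  {v: True, i: False, s: False, q: False}
  {i: True, v: True, s: False, q: False}
  {q: True, v: True, i: False, s: False}
  {i: True, q: True, v: True, s: False}
  {s: True, q: False, v: False, i: False}
  {i: True, s: True, q: False, v: False}
  {q: True, s: True, i: False, v: False}
  {i: True, q: True, s: True, v: False}
  {v: True, s: True, q: False, i: False}
  {i: True, v: True, s: True, q: False}
  {q: True, v: True, s: True, i: False}


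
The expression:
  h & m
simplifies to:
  h & m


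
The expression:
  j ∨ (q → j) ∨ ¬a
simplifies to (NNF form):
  j ∨ ¬a ∨ ¬q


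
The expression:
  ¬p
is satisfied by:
  {p: False}


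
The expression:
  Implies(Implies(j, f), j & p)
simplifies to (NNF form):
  j & (p | ~f)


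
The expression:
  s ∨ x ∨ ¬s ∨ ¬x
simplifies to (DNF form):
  True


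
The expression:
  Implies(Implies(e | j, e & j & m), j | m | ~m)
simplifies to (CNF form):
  True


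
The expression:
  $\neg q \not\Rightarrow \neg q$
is never true.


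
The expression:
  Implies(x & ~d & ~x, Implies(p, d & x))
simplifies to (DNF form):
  True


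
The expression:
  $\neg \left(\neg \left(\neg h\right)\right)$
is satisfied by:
  {h: False}


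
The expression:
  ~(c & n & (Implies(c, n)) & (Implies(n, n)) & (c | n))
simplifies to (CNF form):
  ~c | ~n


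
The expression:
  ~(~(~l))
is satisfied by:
  {l: False}


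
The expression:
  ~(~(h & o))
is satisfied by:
  {h: True, o: True}


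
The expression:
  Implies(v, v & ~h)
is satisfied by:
  {h: False, v: False}
  {v: True, h: False}
  {h: True, v: False}


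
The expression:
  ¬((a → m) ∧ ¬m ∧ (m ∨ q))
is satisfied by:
  {a: True, m: True, q: False}
  {a: True, q: False, m: False}
  {m: True, q: False, a: False}
  {m: False, q: False, a: False}
  {a: True, m: True, q: True}
  {a: True, q: True, m: False}
  {m: True, q: True, a: False}


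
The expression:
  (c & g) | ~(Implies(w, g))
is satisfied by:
  {c: True, w: True, g: False}
  {w: True, g: False, c: False}
  {g: True, c: True, w: True}
  {g: True, c: True, w: False}


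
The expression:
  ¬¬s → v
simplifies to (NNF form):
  v ∨ ¬s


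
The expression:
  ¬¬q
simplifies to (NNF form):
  q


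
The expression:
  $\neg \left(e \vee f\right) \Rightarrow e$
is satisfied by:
  {e: True, f: True}
  {e: True, f: False}
  {f: True, e: False}


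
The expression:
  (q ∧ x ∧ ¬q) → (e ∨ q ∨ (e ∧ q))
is always true.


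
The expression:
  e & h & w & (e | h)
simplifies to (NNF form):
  e & h & w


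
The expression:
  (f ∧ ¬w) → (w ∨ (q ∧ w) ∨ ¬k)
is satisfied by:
  {w: True, k: False, f: False}
  {k: False, f: False, w: False}
  {f: True, w: True, k: False}
  {f: True, k: False, w: False}
  {w: True, k: True, f: False}
  {k: True, w: False, f: False}
  {f: True, k: True, w: True}


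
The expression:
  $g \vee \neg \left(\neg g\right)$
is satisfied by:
  {g: True}


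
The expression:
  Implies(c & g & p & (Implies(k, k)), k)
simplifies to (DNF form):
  k | ~c | ~g | ~p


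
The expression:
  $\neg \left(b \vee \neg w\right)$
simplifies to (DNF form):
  $w \wedge \neg b$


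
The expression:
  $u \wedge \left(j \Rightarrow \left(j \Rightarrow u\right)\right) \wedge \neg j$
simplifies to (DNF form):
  $u \wedge \neg j$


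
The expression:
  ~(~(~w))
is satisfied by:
  {w: False}


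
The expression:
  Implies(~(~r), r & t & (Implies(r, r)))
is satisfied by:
  {t: True, r: False}
  {r: False, t: False}
  {r: True, t: True}


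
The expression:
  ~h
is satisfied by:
  {h: False}


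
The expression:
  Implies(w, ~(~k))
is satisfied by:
  {k: True, w: False}
  {w: False, k: False}
  {w: True, k: True}


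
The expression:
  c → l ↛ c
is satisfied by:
  {c: False}


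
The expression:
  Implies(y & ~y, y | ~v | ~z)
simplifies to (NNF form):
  True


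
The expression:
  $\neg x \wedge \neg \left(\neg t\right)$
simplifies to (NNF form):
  $t \wedge \neg x$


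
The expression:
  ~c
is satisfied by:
  {c: False}


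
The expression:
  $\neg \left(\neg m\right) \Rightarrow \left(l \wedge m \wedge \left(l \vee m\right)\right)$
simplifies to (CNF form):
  $l \vee \neg m$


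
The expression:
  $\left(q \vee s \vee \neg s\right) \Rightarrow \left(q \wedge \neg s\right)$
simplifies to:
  $q \wedge \neg s$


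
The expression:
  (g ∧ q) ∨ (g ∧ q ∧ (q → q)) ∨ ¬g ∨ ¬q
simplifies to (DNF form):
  True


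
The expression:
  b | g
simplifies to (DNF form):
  b | g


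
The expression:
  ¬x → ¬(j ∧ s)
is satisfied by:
  {x: True, s: False, j: False}
  {s: False, j: False, x: False}
  {j: True, x: True, s: False}
  {j: True, s: False, x: False}
  {x: True, s: True, j: False}
  {s: True, x: False, j: False}
  {j: True, s: True, x: True}


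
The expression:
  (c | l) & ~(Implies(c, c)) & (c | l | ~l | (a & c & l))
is never true.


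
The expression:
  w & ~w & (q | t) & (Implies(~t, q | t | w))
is never true.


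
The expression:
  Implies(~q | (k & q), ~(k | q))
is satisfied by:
  {k: False}


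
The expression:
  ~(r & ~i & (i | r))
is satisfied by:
  {i: True, r: False}
  {r: False, i: False}
  {r: True, i: True}


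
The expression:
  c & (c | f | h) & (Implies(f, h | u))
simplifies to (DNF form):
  (c & h) | (c & u) | (c & ~f)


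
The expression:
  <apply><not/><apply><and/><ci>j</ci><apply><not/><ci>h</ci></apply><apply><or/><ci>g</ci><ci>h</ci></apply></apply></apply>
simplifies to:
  <apply><or/><ci>h</ci><apply><not/><ci>g</ci></apply><apply><not/><ci>j</ci></apply></apply>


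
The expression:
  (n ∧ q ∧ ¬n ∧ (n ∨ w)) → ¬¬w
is always true.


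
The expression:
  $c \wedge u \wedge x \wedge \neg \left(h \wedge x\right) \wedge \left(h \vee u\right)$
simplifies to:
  $c \wedge u \wedge x \wedge \neg h$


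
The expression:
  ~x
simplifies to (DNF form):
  ~x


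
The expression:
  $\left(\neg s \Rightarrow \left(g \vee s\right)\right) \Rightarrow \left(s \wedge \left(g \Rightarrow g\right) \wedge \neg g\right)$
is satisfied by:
  {g: False}


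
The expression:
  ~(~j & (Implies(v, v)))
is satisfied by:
  {j: True}


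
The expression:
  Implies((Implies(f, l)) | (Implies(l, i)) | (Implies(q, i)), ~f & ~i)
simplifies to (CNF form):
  ~f & ~i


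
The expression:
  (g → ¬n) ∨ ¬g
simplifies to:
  ¬g ∨ ¬n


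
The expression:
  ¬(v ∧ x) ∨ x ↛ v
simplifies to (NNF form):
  ¬v ∨ ¬x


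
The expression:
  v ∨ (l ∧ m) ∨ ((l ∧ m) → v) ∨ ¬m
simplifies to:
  True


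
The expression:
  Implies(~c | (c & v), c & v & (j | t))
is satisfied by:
  {c: True, t: True, j: True, v: False}
  {c: True, t: True, j: False, v: False}
  {c: True, j: True, v: False, t: False}
  {c: True, j: False, v: False, t: False}
  {c: True, t: True, v: True, j: True}
  {c: True, t: True, v: True, j: False}
  {c: True, v: True, j: True, t: False}


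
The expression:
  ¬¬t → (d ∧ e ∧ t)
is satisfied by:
  {d: True, e: True, t: False}
  {d: True, e: False, t: False}
  {e: True, d: False, t: False}
  {d: False, e: False, t: False}
  {d: True, t: True, e: True}


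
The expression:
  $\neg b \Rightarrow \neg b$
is always true.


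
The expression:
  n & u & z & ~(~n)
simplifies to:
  n & u & z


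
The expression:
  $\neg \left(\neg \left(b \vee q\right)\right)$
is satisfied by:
  {b: True, q: True}
  {b: True, q: False}
  {q: True, b: False}


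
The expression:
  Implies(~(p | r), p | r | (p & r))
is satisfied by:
  {r: True, p: True}
  {r: True, p: False}
  {p: True, r: False}


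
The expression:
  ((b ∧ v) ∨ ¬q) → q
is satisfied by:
  {q: True}


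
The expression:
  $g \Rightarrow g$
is always true.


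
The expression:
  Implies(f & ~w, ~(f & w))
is always true.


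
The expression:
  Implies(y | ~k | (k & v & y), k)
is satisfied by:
  {k: True}


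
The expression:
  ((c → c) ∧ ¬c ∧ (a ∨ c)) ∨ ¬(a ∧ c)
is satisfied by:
  {c: False, a: False}
  {a: True, c: False}
  {c: True, a: False}


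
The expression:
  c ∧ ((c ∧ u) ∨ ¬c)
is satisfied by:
  {c: True, u: True}


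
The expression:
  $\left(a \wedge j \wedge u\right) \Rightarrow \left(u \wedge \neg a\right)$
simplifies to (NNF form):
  $\neg a \vee \neg j \vee \neg u$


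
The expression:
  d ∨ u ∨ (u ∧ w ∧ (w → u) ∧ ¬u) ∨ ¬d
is always true.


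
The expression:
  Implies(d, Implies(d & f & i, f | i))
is always true.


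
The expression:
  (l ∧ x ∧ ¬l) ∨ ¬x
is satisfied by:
  {x: False}


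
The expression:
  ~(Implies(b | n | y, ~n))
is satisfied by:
  {n: True}


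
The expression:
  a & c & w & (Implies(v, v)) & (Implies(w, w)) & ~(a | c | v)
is never true.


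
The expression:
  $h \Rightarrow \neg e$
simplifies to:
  $\neg e \vee \neg h$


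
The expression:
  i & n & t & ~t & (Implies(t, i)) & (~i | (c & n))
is never true.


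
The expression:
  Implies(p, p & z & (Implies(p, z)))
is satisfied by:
  {z: True, p: False}
  {p: False, z: False}
  {p: True, z: True}


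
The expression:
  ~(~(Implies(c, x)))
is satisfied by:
  {x: True, c: False}
  {c: False, x: False}
  {c: True, x: True}


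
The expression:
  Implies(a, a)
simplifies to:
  True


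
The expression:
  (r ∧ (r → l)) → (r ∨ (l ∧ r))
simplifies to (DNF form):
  True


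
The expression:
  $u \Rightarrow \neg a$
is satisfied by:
  {u: False, a: False}
  {a: True, u: False}
  {u: True, a: False}


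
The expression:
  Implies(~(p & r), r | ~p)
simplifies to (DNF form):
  r | ~p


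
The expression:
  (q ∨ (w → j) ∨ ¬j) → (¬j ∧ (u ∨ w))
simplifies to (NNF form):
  ¬j ∧ (u ∨ w)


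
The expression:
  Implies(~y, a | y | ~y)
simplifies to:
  True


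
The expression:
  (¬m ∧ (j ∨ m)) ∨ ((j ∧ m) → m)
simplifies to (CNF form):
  True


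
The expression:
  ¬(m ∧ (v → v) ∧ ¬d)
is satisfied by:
  {d: True, m: False}
  {m: False, d: False}
  {m: True, d: True}


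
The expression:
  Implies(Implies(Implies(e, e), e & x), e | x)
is always true.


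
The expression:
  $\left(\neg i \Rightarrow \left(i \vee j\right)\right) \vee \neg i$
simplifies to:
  $\text{True}$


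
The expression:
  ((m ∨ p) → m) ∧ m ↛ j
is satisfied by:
  {m: True, j: False}


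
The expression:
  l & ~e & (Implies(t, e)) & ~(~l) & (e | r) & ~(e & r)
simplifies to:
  l & r & ~e & ~t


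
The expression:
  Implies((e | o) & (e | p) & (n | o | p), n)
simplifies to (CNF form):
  (n | ~e | ~o) & (n | ~e | ~p) & (n | ~o | ~p) & (n | ~e | ~o | ~p)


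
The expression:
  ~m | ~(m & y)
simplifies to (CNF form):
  ~m | ~y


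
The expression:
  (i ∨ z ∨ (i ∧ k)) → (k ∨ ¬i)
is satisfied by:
  {k: True, i: False}
  {i: False, k: False}
  {i: True, k: True}


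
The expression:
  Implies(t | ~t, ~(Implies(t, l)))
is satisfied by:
  {t: True, l: False}


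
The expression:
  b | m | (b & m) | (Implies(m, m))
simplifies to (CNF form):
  True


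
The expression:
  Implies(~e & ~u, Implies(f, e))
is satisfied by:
  {e: True, u: True, f: False}
  {e: True, u: False, f: False}
  {u: True, e: False, f: False}
  {e: False, u: False, f: False}
  {f: True, e: True, u: True}
  {f: True, e: True, u: False}
  {f: True, u: True, e: False}


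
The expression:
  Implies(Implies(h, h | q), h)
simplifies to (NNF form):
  h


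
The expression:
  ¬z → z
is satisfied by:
  {z: True}


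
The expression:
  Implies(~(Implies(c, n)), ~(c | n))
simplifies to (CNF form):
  n | ~c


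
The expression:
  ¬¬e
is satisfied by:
  {e: True}


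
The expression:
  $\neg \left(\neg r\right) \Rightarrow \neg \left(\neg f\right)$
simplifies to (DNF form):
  $f \vee \neg r$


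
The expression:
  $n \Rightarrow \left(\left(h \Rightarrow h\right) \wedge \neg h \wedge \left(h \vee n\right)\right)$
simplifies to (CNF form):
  $\neg h \vee \neg n$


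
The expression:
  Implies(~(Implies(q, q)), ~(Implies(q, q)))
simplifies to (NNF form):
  True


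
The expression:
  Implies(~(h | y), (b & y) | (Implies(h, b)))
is always true.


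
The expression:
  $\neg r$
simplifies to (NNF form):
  $\neg r$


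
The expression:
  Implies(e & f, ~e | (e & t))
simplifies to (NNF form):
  t | ~e | ~f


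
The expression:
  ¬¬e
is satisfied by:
  {e: True}


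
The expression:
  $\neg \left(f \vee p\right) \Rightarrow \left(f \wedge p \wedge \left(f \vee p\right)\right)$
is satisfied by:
  {p: True, f: True}
  {p: True, f: False}
  {f: True, p: False}


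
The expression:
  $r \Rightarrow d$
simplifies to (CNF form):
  $d \vee \neg r$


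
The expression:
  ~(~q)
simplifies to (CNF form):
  q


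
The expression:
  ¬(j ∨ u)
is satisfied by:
  {u: False, j: False}


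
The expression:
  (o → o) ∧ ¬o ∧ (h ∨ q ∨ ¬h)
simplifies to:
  ¬o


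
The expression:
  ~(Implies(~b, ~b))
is never true.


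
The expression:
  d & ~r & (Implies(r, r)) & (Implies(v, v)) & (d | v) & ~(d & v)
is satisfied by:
  {d: True, v: False, r: False}


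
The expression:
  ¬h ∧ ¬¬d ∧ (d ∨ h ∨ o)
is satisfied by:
  {d: True, h: False}


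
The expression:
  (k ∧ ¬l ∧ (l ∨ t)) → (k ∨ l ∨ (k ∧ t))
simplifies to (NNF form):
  True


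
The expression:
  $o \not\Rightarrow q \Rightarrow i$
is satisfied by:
  {i: True, q: True, o: False}
  {i: True, o: False, q: False}
  {q: True, o: False, i: False}
  {q: False, o: False, i: False}
  {i: True, q: True, o: True}
  {i: True, o: True, q: False}
  {q: True, o: True, i: False}


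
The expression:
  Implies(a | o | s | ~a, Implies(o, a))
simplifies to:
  a | ~o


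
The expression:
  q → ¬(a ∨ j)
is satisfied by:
  {a: False, q: False, j: False}
  {j: True, a: False, q: False}
  {a: True, j: False, q: False}
  {j: True, a: True, q: False}
  {q: True, j: False, a: False}


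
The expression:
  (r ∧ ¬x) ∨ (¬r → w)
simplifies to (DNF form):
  r ∨ w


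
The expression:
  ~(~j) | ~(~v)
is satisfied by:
  {v: True, j: True}
  {v: True, j: False}
  {j: True, v: False}


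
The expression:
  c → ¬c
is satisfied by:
  {c: False}


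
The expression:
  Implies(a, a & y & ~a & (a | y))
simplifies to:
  ~a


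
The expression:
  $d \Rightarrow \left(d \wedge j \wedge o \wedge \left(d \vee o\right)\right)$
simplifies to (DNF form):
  $\left(j \wedge o\right) \vee \neg d$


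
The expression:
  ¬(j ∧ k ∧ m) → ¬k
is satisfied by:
  {m: True, j: True, k: False}
  {m: True, j: False, k: False}
  {j: True, m: False, k: False}
  {m: False, j: False, k: False}
  {m: True, k: True, j: True}


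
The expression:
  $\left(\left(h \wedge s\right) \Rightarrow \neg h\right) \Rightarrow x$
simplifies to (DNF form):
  $x \vee \left(h \wedge s\right)$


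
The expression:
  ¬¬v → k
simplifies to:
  k ∨ ¬v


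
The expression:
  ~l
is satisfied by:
  {l: False}


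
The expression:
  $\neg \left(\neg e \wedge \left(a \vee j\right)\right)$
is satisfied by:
  {e: True, j: False, a: False}
  {a: True, e: True, j: False}
  {e: True, j: True, a: False}
  {a: True, e: True, j: True}
  {a: False, j: False, e: False}


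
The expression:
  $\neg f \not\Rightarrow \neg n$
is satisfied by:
  {n: True, f: False}


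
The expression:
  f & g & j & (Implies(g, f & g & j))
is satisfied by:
  {j: True, f: True, g: True}


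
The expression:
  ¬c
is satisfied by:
  {c: False}


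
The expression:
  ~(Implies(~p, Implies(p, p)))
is never true.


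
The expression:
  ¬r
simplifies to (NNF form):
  ¬r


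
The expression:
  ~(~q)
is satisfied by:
  {q: True}


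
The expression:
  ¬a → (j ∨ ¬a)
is always true.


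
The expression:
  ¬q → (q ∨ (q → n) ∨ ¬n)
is always true.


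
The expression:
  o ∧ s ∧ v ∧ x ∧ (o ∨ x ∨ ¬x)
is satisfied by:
  {s: True, x: True, o: True, v: True}


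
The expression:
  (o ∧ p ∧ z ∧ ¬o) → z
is always true.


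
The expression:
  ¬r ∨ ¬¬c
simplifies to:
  c ∨ ¬r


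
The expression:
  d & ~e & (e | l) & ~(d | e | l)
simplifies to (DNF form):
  False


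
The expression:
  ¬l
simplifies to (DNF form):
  ¬l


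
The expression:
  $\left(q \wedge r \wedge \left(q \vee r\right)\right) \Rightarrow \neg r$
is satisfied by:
  {q: False, r: False}
  {r: True, q: False}
  {q: True, r: False}


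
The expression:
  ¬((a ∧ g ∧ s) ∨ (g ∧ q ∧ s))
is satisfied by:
  {q: False, s: False, g: False, a: False}
  {a: True, q: False, s: False, g: False}
  {q: True, a: False, s: False, g: False}
  {a: True, q: True, s: False, g: False}
  {g: True, a: False, q: False, s: False}
  {g: True, a: True, q: False, s: False}
  {g: True, q: True, a: False, s: False}
  {g: True, a: True, q: True, s: False}
  {s: True, g: False, q: False, a: False}
  {s: True, a: True, g: False, q: False}
  {s: True, q: True, g: False, a: False}
  {a: True, s: True, q: True, g: False}
  {s: True, g: True, a: False, q: False}


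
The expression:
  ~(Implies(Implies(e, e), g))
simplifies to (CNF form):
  ~g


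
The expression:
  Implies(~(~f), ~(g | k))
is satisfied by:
  {k: False, f: False, g: False}
  {g: True, k: False, f: False}
  {k: True, g: False, f: False}
  {g: True, k: True, f: False}
  {f: True, g: False, k: False}


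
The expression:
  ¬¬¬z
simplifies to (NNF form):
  ¬z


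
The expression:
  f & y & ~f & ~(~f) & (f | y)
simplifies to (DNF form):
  False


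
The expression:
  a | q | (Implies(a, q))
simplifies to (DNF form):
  True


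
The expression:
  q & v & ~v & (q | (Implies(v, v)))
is never true.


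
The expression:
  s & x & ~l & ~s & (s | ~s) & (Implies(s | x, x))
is never true.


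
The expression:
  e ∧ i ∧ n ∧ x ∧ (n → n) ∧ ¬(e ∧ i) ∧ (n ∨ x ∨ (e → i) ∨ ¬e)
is never true.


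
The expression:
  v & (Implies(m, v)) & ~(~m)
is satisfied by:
  {m: True, v: True}


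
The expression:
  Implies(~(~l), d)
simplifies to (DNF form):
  d | ~l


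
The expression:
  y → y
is always true.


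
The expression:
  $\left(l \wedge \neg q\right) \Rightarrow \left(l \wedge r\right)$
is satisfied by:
  {r: True, q: True, l: False}
  {r: True, l: False, q: False}
  {q: True, l: False, r: False}
  {q: False, l: False, r: False}
  {r: True, q: True, l: True}
  {r: True, l: True, q: False}
  {q: True, l: True, r: False}


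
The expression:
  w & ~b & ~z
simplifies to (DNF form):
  w & ~b & ~z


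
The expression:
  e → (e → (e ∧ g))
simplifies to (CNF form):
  g ∨ ¬e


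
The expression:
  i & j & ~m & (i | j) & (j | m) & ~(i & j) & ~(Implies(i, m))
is never true.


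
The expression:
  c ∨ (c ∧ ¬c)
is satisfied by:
  {c: True}


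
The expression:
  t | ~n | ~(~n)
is always true.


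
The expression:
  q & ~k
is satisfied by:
  {q: True, k: False}
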